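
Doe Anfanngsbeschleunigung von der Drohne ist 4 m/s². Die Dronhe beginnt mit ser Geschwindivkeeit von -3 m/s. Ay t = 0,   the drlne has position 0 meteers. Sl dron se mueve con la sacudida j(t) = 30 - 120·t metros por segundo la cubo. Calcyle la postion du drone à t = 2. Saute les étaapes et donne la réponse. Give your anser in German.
Bei t = 2, x = -38.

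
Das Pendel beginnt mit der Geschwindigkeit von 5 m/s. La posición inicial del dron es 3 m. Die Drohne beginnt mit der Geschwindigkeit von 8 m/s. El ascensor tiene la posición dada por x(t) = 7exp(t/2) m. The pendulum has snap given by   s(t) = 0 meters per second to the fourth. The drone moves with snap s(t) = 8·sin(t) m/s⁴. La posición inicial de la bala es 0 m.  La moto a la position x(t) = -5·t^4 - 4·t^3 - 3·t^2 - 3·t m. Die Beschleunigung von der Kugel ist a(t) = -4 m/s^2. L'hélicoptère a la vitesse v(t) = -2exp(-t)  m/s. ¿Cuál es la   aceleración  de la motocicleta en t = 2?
Partiendo de la posición x(t) = -5·t^4 - 4·t^3 - 3·t^2 - 3·t, tomamos 2 derivadas. Tomando d/dt de x(t), encontramos v(t) = -20·t^3 - 12·t^2 - 6·t - 3. Derivando la velocidad, obtenemos la aceleración: a(t) = -60·t^2 - 24·t - 6. De la ecuación de la aceleración a(t) = -60·t^2 - 24·t - 6, sustituimos t = 2 para obtener a = -294.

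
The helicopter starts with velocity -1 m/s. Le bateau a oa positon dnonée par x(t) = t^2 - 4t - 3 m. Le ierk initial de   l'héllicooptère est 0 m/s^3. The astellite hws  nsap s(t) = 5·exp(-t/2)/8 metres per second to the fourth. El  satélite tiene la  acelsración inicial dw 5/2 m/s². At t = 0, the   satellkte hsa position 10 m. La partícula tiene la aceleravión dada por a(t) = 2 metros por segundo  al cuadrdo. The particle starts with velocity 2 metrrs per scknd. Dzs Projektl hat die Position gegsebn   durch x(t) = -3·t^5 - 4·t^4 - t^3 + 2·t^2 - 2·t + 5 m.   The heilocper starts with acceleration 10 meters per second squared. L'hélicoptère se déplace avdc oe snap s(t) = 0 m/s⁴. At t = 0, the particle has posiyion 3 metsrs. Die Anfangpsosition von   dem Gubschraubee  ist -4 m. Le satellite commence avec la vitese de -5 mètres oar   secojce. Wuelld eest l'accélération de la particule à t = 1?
De l'équation de l'accélération a(t) = 2, nous substituons t = 1 pour obtenir a = 2.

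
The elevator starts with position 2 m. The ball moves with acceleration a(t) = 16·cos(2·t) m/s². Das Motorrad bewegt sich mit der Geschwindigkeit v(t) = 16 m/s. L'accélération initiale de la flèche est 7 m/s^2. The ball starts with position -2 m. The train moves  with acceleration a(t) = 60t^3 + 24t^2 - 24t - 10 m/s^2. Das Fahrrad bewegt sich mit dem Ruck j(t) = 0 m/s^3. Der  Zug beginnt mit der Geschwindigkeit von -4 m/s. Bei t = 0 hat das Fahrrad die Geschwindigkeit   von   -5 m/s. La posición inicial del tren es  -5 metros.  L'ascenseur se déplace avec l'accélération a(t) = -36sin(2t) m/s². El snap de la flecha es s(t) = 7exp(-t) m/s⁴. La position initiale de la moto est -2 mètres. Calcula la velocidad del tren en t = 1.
Partiendo de la aceleración a(t) = 60·t^3 + 24·t^2 - 24·t - 10, tomamos 1 integral. La antiderivada de la aceleración, con v(0) = -4, da la velocidad: v(t) = 15·t^4 + 8·t^3 - 12·t^2 - 10·t - 4. De la ecuación de la velocidad v(t) = 15·t^4 + 8·t^3 - 12·t^2 - 10·t - 4, sustituimos t = 1 para obtener v = -3.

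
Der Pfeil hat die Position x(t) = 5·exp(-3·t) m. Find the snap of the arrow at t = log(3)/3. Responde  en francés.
Pour résoudre ceci, nous devons prendre 4 dérivées de notre équation de la position x(t) = 5·exp(-3·t). En prenant d/dt de x(t), nous trouvons v(t) = -15·exp(-3·t). En dérivant la vitesse, nous obtenons l'accélération: a(t) = 45·exp(-3·t). La dérivée de l'accélération donne le jerk: j(t) = -135·exp(-3·t). La dérivée du jerk donne le snap: s(t) = 405·exp(-3·t). Nous avons le snap s(t) = 405·exp(-3·t). En substituant t = log(3)/3: s(log(3)/3) = 135.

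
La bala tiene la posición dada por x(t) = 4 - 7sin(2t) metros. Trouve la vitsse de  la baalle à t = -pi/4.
Pour résoudre ceci, nous devons prendre 1 dérivée de notre équation de la position x(t) = 4 - 7·sin(2·t). En dérivant la position, nous obtenons la vitesse: v(t) = -14·cos(2·t). Nous avons la vitesse v(t) = -14·cos(2·t). En substituant t = -pi/4: v(-pi/4) = 0.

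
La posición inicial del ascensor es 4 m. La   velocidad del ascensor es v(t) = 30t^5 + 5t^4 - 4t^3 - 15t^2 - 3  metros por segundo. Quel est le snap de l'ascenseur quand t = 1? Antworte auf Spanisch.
Debemos derivar nuestra ecuación de la velocidad v(t) = 30·t^5 + 5·t^4 - 4·t^3 - 15·t^2 - 3 3 veces. La derivada de la velocidad da la aceleración: a(t) = 150·t^4 + 20·t^3 - 12·t^2 - 30·t. La derivada de la aceleración da la sacudida: j(t) = 600·t^3 + 60·t^2 - 24·t - 30. La derivada de la sacudida da el snap: s(t) = 1800·t^2 + 120·t - 24. Usando s(t) = 1800·t^2 + 120·t - 24 y sustituyendo t = 1, encontramos s = 1896.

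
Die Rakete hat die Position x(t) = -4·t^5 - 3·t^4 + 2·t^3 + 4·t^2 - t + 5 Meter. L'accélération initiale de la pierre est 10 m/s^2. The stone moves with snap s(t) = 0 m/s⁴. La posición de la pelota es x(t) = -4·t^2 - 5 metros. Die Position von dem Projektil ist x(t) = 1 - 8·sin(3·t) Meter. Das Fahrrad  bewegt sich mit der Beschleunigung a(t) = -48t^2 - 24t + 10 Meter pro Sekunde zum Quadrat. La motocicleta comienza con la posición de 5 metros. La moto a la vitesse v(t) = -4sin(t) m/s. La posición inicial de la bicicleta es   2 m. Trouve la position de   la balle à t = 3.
De l'équation de la position x(t) = -4·t^2 - 5, nous substituons t = 3 pour obtenir x = -41.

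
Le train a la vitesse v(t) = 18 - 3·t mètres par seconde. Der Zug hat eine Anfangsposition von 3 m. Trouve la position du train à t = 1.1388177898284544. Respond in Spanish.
Debemos encontrar la antiderivada de nuestra ecuación de la velocidad v(t) = 18 - 3·t 1 vez. La integral de la velocidad, con x(0) = 3, da la posición: x(t) = -3·t^2/2 + 18·t + 3. De la ecuación de la posición x(t) = -3·t^2/2 + 18·t + 3, sustituimos t = 1.1388177898284544 para obtener x = 21.5533612792675.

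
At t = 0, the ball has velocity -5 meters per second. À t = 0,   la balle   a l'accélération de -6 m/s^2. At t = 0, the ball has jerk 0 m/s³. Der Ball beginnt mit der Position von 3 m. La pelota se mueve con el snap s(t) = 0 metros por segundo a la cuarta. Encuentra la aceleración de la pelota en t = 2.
Partiendo del snap s(t) = 0, tomamos 2 integrales. La antiderivada del snap, con j(0) = 0, da la sacudida: j(t) = 0. La integral de la sacudida, con a(0) = -6, da la aceleración: a(t) = -6. De la ecuación de la aceleración a(t) = -6, sustituimos t = 2 para obtener a = -6.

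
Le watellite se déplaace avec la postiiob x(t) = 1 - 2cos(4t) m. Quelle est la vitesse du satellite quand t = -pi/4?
Pour résoudre ceci, nous devons prendre 1 dérivée de notre équation de la position x(t) = 1 - 2·cos(4·t). En dérivant la position, nous obtenons la vitesse: v(t) = 8·sin(4·t). De l'équation de la vitesse v(t) = 8·sin(4·t), nous substituons t = -pi/4 pour obtenir v = 0.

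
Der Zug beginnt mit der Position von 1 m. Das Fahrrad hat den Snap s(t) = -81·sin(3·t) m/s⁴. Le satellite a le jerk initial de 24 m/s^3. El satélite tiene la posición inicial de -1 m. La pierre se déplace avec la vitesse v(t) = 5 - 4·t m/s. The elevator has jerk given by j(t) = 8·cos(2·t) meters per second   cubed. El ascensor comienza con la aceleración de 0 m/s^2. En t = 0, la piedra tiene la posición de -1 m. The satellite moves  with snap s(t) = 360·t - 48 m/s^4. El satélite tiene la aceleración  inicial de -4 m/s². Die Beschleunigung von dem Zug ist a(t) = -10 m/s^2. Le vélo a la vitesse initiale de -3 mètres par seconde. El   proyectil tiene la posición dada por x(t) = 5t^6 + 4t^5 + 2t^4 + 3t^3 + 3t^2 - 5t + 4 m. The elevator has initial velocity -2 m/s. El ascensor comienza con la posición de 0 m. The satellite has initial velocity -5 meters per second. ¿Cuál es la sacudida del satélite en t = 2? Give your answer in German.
Wir müssen unsere Gleichung für den Snap s(t) = 360·t - 48 1-mal integrieren. Durch Integration von dem Snap und Verwendung der Anfangsbedingung j(0) = 24, erhalten wir j(t) = 180·t^2 - 48·t + 24. Wir haben den Ruck j(t) = 180·t^2 - 48·t + 24. Durch Einsetzen von t = 2: j(2) = 648.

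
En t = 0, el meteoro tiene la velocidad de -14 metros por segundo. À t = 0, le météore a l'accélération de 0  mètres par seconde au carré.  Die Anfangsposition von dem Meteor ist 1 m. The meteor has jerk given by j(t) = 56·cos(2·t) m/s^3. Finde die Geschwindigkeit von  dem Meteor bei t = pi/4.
Wir müssen die Stammfunktion unserer Gleichung für den Ruck j(t) = 56·cos(2·t) 2-mal finden. Das Integral von dem Ruck ist die Beschleunigung. Mit a(0) = 0 erhalten wir a(t) = 28·sin(2·t). Durch Integration von der Beschleunigung und Verwendung der Anfangsbedingung v(0) = -14, erhalten wir v(t) = -14·cos(2·t). Mit v(t) = -14·cos(2·t) und Einsetzen von t = pi/4, finden wir v = 0.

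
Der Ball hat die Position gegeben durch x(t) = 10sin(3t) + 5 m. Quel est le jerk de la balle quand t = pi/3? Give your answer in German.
Wir müssen unsere Gleichung für die Position x(t) = 10·sin(3·t) + 5 3-mal ableiten. Mit d/dt von x(t) finden wir v(t) = 30·cos(3·t). Durch Ableiten von der Geschwindigkeit erhalten wir die Beschleunigung: a(t) = -90·sin(3·t). Die Ableitung von der Beschleunigung ergibt den Ruck: j(t) = -270·cos(3·t). Mit j(t) = -270·cos(3·t) und Einsetzen von t = pi/3, finden wir j = 270.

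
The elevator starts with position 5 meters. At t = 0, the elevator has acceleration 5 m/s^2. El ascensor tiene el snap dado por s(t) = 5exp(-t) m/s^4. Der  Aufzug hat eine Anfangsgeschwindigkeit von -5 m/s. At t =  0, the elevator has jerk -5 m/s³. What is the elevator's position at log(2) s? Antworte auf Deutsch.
Wir müssen das Integral unserer Gleichung für den Snap s(t) = 5·exp(-t) 4-mal finden. Die Stammfunktion von dem Snap, mit j(0) = -5, ergibt den Ruck: j(t) = -5·exp(-t). Durch Integration von dem Ruck und Verwendung der Anfangsbedingung a(0) = 5, erhalten wir a(t) = 5·exp(-t). Durch Integration von der Beschleunigung und Verwendung der Anfangsbedingung v(0) = -5, erhalten wir v(t) = -5·exp(-t). Das Integral von der Geschwindigkeit, mit x(0) = 5, ergibt die Position: x(t) = 5·exp(-t). Mit x(t) = 5·exp(-t) und Einsetzen von t = log(2), finden wir x = 5/2.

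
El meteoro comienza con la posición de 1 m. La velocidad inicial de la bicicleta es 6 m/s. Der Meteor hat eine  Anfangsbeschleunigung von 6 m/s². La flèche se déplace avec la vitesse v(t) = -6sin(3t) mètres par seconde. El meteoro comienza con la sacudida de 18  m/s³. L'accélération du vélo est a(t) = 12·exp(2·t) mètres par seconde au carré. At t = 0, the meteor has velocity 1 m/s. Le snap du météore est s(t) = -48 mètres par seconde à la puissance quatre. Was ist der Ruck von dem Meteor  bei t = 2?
Ausgehend von dem Snap s(t) = -48, nehmen wir 1 Integral. Die Stammfunktion von dem Snap, mit j(0) = 18, ergibt den Ruck: j(t) = 18 - 48·t. Mit j(t) = 18 - 48·t und Einsetzen von t = 2, finden wir j = -78.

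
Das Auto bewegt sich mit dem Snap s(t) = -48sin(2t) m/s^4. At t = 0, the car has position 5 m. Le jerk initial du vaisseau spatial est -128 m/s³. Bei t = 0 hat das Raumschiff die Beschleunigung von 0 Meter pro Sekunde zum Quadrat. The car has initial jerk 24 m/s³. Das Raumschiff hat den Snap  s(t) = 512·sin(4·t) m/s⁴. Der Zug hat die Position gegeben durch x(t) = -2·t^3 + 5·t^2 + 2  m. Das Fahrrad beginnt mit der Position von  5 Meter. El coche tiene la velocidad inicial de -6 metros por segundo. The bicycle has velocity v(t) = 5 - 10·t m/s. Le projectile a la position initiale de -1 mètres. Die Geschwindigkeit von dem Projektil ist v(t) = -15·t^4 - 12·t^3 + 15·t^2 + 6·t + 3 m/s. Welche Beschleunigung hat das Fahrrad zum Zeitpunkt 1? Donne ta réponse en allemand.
Ausgehend von der Geschwindigkeit v(t) = 5 - 10·t, nehmen wir 1 Ableitung. Die Ableitung von der Geschwindigkeit ergibt die Beschleunigung: a(t) = -10. Mit a(t) = -10 und Einsetzen von t = 1, finden wir a = -10.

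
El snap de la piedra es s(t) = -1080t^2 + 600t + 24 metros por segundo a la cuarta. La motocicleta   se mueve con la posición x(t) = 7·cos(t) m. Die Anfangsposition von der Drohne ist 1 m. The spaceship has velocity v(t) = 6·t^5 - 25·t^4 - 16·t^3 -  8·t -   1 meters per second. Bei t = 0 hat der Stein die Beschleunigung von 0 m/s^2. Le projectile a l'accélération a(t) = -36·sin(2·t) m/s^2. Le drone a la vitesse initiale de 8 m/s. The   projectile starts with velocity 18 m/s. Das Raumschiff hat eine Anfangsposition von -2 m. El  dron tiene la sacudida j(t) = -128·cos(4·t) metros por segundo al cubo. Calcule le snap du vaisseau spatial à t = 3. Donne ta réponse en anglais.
We must differentiate our velocity equation v(t) = 6·t^5 - 25·t^4 - 16·t^3 - 8·t - 1 3 times. Taking d/dt of v(t), we find a(t) = 30·t^4 - 100·t^3 - 48·t^2 - 8. Differentiating acceleration, we get jerk: j(t) = 120·t^3 - 300·t^2 - 96·t. Taking d/dt of j(t), we find s(t) = 360·t^2 - 600·t - 96. We have snap s(t) = 360·t^2 - 600·t - 96. Substituting t = 3: s(3) = 1344.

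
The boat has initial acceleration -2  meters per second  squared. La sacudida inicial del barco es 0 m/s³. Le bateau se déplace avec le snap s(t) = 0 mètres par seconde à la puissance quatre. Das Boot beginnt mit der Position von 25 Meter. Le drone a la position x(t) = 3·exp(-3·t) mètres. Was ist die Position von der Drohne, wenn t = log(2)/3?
Mit x(t) = 3·exp(-3·t) und Einsetzen von t = log(2)/3, finden wir x = 3/2.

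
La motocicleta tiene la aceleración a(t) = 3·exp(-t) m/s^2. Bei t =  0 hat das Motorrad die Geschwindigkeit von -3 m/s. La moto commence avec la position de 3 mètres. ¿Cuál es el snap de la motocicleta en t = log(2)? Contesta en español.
Debemos derivar nuestra ecuación de la aceleración a(t) = 3·exp(-t) 2 veces. Tomando d/dt de a(t), encontramos j(t) = -3·exp(-t). Derivando la sacudida, obtenemos el snap: s(t) = 3·exp(-t). De la ecuación del snap s(t) = 3·exp(-t), sustituimos t = log(2) para obtener s = 3/2.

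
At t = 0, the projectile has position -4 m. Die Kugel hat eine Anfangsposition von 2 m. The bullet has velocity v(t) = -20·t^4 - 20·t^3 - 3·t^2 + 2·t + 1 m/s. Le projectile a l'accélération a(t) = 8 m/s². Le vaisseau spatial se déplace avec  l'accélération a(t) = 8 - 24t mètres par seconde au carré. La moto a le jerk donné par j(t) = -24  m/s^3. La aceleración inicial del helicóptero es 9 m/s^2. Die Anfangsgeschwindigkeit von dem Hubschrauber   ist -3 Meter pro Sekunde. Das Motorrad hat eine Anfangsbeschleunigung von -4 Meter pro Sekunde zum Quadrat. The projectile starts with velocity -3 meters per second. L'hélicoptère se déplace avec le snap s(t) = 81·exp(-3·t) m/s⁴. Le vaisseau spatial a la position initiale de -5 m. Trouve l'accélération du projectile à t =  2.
Nous avons l'accélération a(t) = 8. En substituant t = 2: a(2) = 8.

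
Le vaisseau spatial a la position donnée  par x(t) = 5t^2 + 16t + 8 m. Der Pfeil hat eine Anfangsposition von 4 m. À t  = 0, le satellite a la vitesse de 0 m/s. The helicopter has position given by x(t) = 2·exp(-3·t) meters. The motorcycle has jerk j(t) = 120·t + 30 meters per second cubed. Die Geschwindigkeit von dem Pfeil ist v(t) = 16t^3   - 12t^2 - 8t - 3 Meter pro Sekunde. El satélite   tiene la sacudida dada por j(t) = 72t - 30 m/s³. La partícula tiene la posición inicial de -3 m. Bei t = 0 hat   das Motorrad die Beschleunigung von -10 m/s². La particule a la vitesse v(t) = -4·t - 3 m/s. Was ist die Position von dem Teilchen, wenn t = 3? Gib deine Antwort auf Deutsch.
Um dies zu lösen, müssen wir 1 Stammfunktion unserer Gleichung für die Geschwindigkeit v(t) = -4·t - 3 finden. Durch Integration von der Geschwindigkeit und Verwendung der Anfangsbedingung x(0) = -3, erhalten wir x(t) = -2·t^2 - 3·t - 3. Mit x(t) = -2·t^2 - 3·t - 3 und Einsetzen von t = 3, finden wir x = -30.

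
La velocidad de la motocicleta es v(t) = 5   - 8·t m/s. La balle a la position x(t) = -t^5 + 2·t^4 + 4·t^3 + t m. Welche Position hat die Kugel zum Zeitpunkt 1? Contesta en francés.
De l'équation de la position x(t) = -t^5 + 2·t^4 + 4·t^3 + t, nous substituons t = 1 pour obtenir x = 6.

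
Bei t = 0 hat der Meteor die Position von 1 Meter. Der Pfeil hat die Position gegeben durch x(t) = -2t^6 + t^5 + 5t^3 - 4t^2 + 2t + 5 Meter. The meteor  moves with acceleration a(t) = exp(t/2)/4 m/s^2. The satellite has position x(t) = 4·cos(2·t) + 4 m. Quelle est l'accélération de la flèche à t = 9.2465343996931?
En partant de la position x(t) = -2·t^6 + t^5 + 5·t^3 - 4·t^2 + 2·t + 5, nous prenons 2 dérivées. En prenant d/dt de x(t), nous trouvons v(t) = -12·t^5 + 5·t^4 + 15·t^2 - 8·t + 2. En prenant d/dt de v(t), nous trouvons a(t) = -60·t^4 + 20·t^3 + 30·t - 8. Nous avons l'accélération a(t) = -60·t^4 + 20·t^3 + 30·t - 8. En substituant t = 9.2465343996931: a(9.2465343996931) = -422517.894114862.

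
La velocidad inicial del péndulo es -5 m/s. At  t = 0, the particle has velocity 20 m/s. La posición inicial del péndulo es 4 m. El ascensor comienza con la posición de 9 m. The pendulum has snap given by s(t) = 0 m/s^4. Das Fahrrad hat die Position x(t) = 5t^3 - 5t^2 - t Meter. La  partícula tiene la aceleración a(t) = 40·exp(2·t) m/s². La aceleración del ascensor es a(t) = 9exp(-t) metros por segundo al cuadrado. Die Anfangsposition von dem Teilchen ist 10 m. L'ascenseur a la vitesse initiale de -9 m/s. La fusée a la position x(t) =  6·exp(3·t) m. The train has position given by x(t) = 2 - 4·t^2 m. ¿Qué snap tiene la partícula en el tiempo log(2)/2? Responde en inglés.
To solve this, we need to take 2 derivatives of our acceleration equation a(t) = 40·exp(2·t). The derivative of acceleration gives jerk: j(t) = 80·exp(2·t). Taking d/dt of j(t), we find s(t) = 160·exp(2·t). From the given snap equation s(t) = 160·exp(2·t), we substitute t = log(2)/2 to get s = 320.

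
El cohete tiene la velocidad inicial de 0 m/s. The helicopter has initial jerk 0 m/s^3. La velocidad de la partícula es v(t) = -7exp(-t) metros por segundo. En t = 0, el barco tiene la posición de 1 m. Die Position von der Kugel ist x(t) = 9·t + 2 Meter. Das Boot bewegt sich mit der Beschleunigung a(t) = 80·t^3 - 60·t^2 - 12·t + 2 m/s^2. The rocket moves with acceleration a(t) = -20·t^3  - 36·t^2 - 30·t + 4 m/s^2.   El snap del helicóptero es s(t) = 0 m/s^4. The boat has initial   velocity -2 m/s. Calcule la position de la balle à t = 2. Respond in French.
En utilisant x(t) = 9·t + 2 et en substituant t = 2, nous trouvons x = 20.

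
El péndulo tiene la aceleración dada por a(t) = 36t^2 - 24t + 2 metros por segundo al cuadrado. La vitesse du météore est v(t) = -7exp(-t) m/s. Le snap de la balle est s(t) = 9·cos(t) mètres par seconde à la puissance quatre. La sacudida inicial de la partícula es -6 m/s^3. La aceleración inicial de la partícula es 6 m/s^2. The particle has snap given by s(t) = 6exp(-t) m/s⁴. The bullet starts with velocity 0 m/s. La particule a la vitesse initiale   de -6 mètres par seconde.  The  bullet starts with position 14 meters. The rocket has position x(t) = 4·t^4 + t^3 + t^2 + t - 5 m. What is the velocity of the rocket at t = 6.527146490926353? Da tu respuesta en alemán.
Um dies zu lösen, müssen wir 1 Ableitung unserer Gleichung für die Position x(t) = 4·t^4 + t^3 + t^2 + t - 5 nehmen. Die Ableitung von der Position ergibt die Geschwindigkeit: v(t) = 16·t^3 + 3·t^2 + 2·t + 1. Wir haben die Geschwindigkeit v(t) = 16·t^3 + 3·t^2 + 2·t + 1. Durch Einsetzen von t = 6.527146490926353: v(6.527146490926353) = 4591.14854337893.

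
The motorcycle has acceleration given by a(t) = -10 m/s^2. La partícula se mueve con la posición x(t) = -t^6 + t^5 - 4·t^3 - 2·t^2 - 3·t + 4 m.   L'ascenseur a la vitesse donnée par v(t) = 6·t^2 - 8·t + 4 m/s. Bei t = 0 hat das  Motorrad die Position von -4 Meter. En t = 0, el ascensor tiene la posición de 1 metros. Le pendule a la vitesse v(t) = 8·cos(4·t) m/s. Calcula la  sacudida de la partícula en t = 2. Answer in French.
En partant de la position x(t) = -t^6 + t^5 - 4·t^3 - 2·t^2 - 3·t + 4, nous prenons 3 dérivées. La dérivée de la position donne la vitesse: v(t) = -6·t^5 + 5·t^4 - 12·t^2 - 4·t - 3. En dérivant la vitesse, nous obtenons l'accélération: a(t) = -30·t^4 + 20·t^3 - 24·t - 4. La dérivée de l'accélération donne le jerk: j(t) = -120·t^3 + 60·t^2 - 24. De l'équation du jerk j(t) = -120·t^3 + 60·t^2 - 24, nous substituons t = 2 pour obtenir j = -744.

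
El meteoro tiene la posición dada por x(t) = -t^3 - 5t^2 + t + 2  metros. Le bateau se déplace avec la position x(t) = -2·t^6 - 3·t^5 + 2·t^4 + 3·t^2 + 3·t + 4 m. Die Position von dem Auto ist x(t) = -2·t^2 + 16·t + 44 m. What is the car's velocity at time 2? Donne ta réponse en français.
Pour résoudre ceci, nous devons prendre 1 dérivée de notre équation de la position x(t) = -2·t^2 + 16·t + 44. La dérivée de la position donne la vitesse: v(t) = 16 - 4·t. Nous avons la vitesse v(t) = 16 - 4·t. En substituant t = 2: v(2) = 8.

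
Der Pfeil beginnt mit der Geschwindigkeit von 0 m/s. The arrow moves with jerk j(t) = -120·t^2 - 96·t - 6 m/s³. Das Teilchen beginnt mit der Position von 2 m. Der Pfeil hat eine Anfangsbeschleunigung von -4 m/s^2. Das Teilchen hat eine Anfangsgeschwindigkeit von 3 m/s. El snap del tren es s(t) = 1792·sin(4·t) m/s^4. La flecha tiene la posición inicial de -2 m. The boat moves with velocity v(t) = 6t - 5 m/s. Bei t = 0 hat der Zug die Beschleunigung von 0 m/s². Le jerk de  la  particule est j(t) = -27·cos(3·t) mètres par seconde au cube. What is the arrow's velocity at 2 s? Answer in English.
Starting from jerk j(t) = -120·t^2 - 96·t - 6, we take 2 antiderivatives. The integral of jerk is acceleration. Using a(0) = -4, we get a(t) = -40·t^3 - 48·t^2 - 6·t - 4. Finding the antiderivative of a(t) and using v(0) = 0: v(t) = t·(-10·t^3 - 16·t^2 - 3·t - 4). From the given velocity equation v(t) = t·(-10·t^3 - 16·t^2 - 3·t - 4), we substitute t = 2 to get v = -308.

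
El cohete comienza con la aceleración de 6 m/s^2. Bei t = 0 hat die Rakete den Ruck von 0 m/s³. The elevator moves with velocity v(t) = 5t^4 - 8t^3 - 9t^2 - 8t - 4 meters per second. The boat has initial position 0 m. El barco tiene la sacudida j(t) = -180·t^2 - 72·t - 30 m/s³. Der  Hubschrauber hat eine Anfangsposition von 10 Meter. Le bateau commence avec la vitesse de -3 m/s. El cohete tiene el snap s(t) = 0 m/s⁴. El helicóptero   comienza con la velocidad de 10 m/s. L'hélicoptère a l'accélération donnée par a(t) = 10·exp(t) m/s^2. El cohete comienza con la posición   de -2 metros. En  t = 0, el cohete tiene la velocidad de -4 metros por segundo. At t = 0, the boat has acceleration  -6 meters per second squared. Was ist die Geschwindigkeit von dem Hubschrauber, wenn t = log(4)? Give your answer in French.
Nous devons intégrer notre équation de l'accélération a(t) = 10·exp(t) 1 fois. La primitive de l'accélération est la vitesse. En utilisant v(0) = 10, nous obtenons v(t) = 10·exp(t). Nous avons la vitesse v(t) = 10·exp(t). En substituant t = log(4): v(log(4)) = 40.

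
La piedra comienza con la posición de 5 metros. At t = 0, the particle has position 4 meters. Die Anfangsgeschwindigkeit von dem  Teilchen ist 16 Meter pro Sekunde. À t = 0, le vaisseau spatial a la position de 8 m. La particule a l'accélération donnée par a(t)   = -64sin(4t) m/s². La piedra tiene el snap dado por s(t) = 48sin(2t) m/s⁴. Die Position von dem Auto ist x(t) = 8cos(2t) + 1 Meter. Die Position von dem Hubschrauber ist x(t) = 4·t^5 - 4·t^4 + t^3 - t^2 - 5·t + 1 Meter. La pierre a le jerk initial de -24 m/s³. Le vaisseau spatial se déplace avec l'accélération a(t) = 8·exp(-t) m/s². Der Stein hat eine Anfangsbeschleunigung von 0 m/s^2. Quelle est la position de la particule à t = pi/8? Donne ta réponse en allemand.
Wir müssen unsere Gleichung für die Beschleunigung a(t) = -64·sin(4·t) 2-mal integrieren. Mit ∫a(t)dt und Anwendung von v(0) = 16, finden wir v(t) = 16·cos(4·t). Die Stammfunktion von der Geschwindigkeit, mit x(0) = 4, ergibt die Position: x(t) = 4·sin(4·t) + 4. Mit x(t) = 4·sin(4·t) + 4 und Einsetzen von t = pi/8, finden wir x = 8.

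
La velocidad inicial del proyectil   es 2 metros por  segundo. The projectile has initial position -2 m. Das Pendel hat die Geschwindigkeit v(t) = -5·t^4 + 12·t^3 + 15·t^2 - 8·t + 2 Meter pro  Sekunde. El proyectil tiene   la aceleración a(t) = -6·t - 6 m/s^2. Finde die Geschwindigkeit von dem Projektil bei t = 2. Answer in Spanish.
Partiendo de la aceleración a(t) = -6·t - 6, tomamos 1 antiderivada. Tomando ∫a(t)dt y aplicando v(0) = 2, encontramos v(t) = -3·t^2 - 6·t + 2. De la ecuación de la velocidad v(t) = -3·t^2 - 6·t + 2, sustituimos t = 2 para obtener v = -22.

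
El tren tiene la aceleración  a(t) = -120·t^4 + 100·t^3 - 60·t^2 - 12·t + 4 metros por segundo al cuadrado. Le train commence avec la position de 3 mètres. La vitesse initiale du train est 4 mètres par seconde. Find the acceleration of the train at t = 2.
From the given acceleration equation a(t) = -120·t^4 + 100·t^3 - 60·t^2 - 12·t + 4, we substitute t = 2 to get a = -1380.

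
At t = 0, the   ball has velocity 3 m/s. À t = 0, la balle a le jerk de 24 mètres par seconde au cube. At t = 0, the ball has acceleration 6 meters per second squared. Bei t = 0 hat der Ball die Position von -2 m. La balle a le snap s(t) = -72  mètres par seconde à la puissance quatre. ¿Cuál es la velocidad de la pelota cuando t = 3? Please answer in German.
Ausgehend von dem Snap s(t) = -72, nehmen wir 3 Stammfunktionen. Mit ∫s(t)dt und Anwendung von j(0) = 24, finden wir j(t) = 24 - 72·t. Die Stammfunktion von dem Ruck ist die Beschleunigung. Mit a(0) = 6 erhalten wir a(t) = -36·t^2 + 24·t + 6. Das Integral von der Beschleunigung, mit v(0) = 3, ergibt die Geschwindigkeit: v(t) = -12·t^3 + 12·t^2 + 6·t + 3. Aus der Gleichung für die Geschwindigkeit v(t) = -12·t^3 + 12·t^2 + 6·t + 3, setzen wir t = 3 ein und erhalten v = -195.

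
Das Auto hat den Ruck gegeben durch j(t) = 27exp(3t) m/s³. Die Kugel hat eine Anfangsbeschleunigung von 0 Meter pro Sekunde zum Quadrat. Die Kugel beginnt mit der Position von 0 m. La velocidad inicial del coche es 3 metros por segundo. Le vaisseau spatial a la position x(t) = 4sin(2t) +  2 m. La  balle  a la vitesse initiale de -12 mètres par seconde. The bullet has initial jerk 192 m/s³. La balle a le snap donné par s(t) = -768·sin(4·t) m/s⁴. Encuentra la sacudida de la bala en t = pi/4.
Partiendo del snap s(t) = -768·sin(4·t), tomamos 1 antiderivada. Tomando ∫s(t)dt y aplicando j(0) = 192, encontramos j(t) = 192·cos(4·t). Usando j(t) = 192·cos(4·t) y sustituyendo t = pi/4, encontramos j = -192.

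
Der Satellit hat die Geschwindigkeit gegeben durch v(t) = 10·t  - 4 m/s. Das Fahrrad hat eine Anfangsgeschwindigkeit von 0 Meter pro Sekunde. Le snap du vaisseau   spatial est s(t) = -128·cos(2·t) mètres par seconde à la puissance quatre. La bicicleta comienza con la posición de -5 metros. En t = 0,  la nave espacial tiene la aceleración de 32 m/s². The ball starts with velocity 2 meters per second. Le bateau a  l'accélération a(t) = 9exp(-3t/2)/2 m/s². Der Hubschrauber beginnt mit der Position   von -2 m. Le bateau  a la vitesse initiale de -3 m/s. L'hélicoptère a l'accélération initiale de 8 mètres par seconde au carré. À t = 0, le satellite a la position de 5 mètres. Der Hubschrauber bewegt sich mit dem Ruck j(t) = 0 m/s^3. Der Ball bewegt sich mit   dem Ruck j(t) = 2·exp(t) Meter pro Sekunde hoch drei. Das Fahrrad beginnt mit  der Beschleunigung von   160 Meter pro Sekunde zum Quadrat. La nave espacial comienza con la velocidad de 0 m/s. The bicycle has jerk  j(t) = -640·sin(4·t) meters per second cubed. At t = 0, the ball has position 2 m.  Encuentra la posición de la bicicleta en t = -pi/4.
Debemos encontrar la integral de nuestra ecuación de la sacudida j(t) = -640·sin(4·t) 3 veces. Integrando la sacudida y usando la condición inicial a(0) = 160, obtenemos a(t) = 160·cos(4·t). Tomando ∫a(t)dt y aplicando v(0) = 0, encontramos v(t) = 40·sin(4·t). Integrando la velocidad y usando la condición inicial x(0) = -5, obtenemos x(t) = 5 - 10·cos(4·t). Usando x(t) = 5 - 10·cos(4·t) y sustituyendo t = -pi/4, encontramos x = 15.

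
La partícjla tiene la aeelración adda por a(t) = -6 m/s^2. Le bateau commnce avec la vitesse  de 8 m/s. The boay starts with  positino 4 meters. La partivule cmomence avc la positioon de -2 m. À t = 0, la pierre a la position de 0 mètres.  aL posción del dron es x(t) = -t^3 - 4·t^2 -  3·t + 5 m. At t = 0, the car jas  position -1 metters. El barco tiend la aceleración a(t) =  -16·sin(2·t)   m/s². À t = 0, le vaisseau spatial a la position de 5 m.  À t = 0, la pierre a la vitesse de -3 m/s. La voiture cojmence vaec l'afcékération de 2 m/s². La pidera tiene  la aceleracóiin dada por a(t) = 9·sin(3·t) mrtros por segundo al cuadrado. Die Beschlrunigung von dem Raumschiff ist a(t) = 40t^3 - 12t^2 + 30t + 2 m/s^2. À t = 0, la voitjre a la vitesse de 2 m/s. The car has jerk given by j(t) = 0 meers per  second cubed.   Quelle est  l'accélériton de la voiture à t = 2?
Nous devons trouver l'intégrale de notre équation du jerk j(t) = 0 1 fois. La primitive du jerk, avec a(0) = 2, donne l'accélération: a(t) = 2. En utilisant a(t) = 2 et en substituant t = 2, nous trouvons a = 2.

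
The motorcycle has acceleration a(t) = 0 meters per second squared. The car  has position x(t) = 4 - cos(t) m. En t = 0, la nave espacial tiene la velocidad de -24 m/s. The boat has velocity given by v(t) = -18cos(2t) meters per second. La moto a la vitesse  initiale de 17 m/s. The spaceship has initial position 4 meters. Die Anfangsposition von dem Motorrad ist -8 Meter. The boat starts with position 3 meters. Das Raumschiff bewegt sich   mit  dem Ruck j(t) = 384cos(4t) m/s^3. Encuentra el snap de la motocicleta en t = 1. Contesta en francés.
En partant de l'accélération a(t) = 0, nous prenons 2 dérivées. En dérivant l'accélération, nous obtenons le jerk: j(t) = 0. En dérivant le jerk, nous obtenons le snap: s(t) = 0. De l'équation du snap s(t) = 0, nous substituons t = 1 pour obtenir s = 0.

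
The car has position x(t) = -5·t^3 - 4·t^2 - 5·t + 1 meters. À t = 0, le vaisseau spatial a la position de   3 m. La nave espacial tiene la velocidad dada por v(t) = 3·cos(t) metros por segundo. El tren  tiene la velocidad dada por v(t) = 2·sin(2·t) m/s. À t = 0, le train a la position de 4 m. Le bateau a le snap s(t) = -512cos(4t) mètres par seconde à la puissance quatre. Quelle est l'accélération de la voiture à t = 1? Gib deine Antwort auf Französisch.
Pour résoudre ceci, nous devons prendre 2 dérivées de notre équation de la position x(t) = -5·t^3 - 4·t^2 - 5·t + 1. La dérivée de la position donne la vitesse: v(t) = -15·t^2 - 8·t - 5. En prenant d/dt de v(t), nous trouvons a(t) = -30·t - 8. De l'équation de l'accélération a(t) = -30·t - 8, nous substituons t = 1 pour obtenir a = -38.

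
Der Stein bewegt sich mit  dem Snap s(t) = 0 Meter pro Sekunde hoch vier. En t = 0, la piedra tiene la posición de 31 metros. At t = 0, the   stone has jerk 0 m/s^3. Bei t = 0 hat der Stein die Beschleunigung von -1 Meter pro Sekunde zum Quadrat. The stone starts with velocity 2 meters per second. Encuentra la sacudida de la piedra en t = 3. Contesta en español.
Debemos encontrar la integral de nuestra ecuación del snap s(t) = 0 1 vez. La integral del snap, con j(0) = 0, da la sacudida: j(t) = 0. Usando j(t) = 0 y sustituyendo t = 3, encontramos j = 0.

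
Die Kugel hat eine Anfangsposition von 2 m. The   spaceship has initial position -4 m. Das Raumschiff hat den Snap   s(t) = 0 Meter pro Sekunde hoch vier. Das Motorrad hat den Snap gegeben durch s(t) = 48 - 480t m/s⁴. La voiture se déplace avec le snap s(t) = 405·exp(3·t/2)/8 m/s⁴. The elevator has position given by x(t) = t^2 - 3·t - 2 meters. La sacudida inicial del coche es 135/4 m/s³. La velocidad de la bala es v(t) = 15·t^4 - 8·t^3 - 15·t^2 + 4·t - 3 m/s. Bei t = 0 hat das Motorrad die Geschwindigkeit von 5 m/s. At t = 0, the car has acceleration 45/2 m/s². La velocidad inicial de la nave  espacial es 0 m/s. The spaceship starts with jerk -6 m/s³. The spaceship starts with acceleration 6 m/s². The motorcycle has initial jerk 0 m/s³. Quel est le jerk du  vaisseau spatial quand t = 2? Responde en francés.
En partant du snap s(t) = 0, nous prenons 1 primitive. La primitive du snap, avec j(0) = -6, donne le jerk: j(t) = -6. En utilisant j(t) = -6 et en substituant t = 2, nous trouvons j = -6.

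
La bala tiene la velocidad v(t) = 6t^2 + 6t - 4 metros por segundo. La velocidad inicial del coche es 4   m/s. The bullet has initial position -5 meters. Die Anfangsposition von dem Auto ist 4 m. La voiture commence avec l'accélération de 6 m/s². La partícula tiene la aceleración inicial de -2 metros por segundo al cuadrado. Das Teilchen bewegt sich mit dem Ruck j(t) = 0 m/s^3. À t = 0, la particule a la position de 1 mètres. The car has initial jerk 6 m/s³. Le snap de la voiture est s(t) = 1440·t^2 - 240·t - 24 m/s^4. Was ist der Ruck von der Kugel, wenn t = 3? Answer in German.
Um dies zu lösen, müssen wir 2 Ableitungen unserer Gleichung für die Geschwindigkeit v(t) = 6·t^2 + 6·t - 4 nehmen. Die Ableitung von der Geschwindigkeit ergibt die Beschleunigung: a(t) = 12·t + 6. Durch Ableiten von der Beschleunigung erhalten wir den Ruck: j(t) = 12. Wir haben den Ruck j(t) = 12. Durch Einsetzen von t = 3: j(3) = 12.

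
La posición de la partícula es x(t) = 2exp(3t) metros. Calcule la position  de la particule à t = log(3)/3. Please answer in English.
We have position x(t) = 2·exp(3·t). Substituting t = log(3)/3: x(log(3)/3) = 6.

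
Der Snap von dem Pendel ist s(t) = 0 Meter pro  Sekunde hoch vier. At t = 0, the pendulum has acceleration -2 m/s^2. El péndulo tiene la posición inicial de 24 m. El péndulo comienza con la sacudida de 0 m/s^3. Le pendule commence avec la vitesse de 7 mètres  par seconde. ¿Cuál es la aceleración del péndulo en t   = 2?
Debemos encontrar la integral de nuestra ecuación del snap s(t) = 0 2 veces. Integrando el snap y usando la condición inicial j(0) = 0, obtenemos j(t) = 0. Integrando la sacudida y usando la condición inicial a(0) = -2, obtenemos a(t) = -2. Tenemos la aceleración a(t) = -2. Sustituyendo t = 2: a(2) = -2.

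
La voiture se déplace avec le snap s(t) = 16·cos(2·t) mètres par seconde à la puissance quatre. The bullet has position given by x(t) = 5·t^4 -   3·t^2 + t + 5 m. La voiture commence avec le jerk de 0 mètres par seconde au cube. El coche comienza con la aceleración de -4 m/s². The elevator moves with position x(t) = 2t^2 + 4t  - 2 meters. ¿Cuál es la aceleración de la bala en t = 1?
Debemos derivar nuestra ecuación de la posición x(t) = 5·t^4 - 3·t^2 + t + 5 2 veces. Tomando d/dt de x(t), encontramos v(t) = 20·t^3 - 6·t + 1. Tomando d/dt de v(t), encontramos a(t) = 60·t^2 - 6. De la ecuación de la aceleración a(t) = 60·t^2 - 6, sustituimos t = 1 para obtener a = 54.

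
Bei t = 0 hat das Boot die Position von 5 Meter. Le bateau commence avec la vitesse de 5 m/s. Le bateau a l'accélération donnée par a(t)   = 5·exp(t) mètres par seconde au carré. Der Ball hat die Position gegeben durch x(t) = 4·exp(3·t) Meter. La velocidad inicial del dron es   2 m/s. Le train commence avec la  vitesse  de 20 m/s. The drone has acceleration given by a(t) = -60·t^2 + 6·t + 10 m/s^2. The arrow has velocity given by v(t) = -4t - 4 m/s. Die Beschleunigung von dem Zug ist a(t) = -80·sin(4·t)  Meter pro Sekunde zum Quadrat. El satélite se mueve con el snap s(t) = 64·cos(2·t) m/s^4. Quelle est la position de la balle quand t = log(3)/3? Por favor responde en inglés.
We have position x(t) = 4·exp(3·t). Substituting t = log(3)/3: x(log(3)/3) = 12.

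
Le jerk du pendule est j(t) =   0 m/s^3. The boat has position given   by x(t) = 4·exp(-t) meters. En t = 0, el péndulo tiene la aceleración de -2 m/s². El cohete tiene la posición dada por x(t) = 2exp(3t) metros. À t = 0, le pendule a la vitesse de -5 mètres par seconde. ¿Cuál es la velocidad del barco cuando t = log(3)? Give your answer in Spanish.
Para resolver esto, necesitamos tomar 1 derivada de nuestra ecuación de la posición x(t) = 4·exp(-t). Derivando la posición, obtenemos la velocidad: v(t) = -4·exp(-t). Tenemos la velocidad v(t) = -4·exp(-t). Sustituyendo t = log(3): v(log(3)) = -4/3.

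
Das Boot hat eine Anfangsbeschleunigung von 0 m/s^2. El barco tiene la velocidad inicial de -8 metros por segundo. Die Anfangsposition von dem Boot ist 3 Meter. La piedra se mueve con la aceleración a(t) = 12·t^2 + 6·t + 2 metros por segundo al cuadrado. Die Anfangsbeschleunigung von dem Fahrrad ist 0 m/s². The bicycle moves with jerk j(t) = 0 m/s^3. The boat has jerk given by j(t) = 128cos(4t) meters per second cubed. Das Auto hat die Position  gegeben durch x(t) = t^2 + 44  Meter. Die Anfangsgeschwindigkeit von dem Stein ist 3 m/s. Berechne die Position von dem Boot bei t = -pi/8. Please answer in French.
En partant du jerk j(t) = 128·cos(4·t), nous prenons 3 intégrales. En intégrant le jerk et en utilisant la condition initiale a(0) = 0, nous obtenons a(t) = 32·sin(4·t). En prenant ∫a(t)dt et en appliquant v(0) = -8, nous trouvons v(t) = -8·cos(4·t). En prenant ∫v(t)dt et en appliquant x(0) = 3, nous trouvons x(t) = 3 - 2·sin(4·t). Nous avons la position x(t) = 3 - 2·sin(4·t). En substituant t = -pi/8: x(-pi/8) = 5.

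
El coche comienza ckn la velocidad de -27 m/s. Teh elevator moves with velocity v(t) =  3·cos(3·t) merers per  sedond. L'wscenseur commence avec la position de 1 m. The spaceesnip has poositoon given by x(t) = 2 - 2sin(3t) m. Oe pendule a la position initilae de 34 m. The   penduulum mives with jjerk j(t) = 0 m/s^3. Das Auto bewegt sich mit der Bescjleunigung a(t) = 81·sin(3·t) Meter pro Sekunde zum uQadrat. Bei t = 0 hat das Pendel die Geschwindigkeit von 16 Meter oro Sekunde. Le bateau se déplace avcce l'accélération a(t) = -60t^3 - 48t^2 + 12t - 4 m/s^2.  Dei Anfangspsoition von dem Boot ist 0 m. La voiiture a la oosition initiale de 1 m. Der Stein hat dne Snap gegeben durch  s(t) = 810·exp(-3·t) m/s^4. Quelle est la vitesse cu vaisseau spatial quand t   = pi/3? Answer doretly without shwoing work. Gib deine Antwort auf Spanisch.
La velocidad en t = pi/3 es v = 6.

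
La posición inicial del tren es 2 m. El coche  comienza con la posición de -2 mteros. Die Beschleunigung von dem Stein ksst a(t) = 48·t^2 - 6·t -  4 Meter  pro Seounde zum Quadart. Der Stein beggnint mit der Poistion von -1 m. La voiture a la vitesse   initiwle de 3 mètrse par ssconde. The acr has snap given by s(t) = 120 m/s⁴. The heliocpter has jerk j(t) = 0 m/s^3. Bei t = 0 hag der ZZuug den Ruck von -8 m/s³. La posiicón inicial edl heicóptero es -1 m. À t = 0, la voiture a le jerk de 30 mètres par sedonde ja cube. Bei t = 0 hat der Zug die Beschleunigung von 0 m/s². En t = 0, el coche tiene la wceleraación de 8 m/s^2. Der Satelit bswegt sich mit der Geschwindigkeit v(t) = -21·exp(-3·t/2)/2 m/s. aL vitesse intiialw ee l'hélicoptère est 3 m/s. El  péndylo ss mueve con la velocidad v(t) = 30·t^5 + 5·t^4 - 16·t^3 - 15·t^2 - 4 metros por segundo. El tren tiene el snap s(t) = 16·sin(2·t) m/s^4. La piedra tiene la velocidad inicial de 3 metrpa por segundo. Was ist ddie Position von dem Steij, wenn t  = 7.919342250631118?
Um dies zu lösen, müssen wir 2 Integrale unserer Gleichung für die Beschleunigung a(t) = 48·t^2 - 6·t - 4 finden. Durch Integration von der Beschleunigung und Verwendung der Anfangsbedingung v(0) = 3, erhalten wir v(t) = 16·t^3 - 3·t^2 - 4·t + 3. Durch Integration von der Geschwindigkeit und Verwendung der Anfangsbedingung x(0) = -1, erhalten wir x(t) = 4·t^4 - t^3 - 2·t^2 + 3·t - 1. Wir haben die Position x(t) = 4·t^4 - t^3 - 2·t^2 + 3·t - 1. Durch Einsetzen von t = 7.919342250631118: x(7.919342250631118) = 15133.8341735221.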